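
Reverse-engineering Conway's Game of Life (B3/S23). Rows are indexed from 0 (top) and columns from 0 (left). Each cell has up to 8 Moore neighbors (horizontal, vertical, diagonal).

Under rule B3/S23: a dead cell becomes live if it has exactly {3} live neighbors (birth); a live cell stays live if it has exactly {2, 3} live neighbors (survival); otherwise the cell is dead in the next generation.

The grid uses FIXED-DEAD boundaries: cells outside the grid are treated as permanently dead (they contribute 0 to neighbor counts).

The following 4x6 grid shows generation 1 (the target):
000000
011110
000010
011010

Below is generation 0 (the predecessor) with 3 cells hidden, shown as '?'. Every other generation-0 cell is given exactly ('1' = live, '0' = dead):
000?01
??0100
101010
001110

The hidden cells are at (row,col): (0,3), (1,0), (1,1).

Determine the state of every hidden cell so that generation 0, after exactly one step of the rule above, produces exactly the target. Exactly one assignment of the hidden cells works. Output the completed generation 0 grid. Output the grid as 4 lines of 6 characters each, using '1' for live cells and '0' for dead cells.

Hidden generation-0 cells (in order): (0,3), (1,0), (1,1).
A hidden cell only influences target cells in its own 3x3 neighborhood. Try each of the 2^3 = 8 assignments, step the completed generation 0 forward once under B3/S23, and compare with the target:
  (0,3)=0 (1,0)=0 (1,1)=0 -> step gives (1,1)='0' but target has '1' -> reject
  (0,3)=0 (1,0)=0 (1,1)=1 -> step reproduces the target at every cell -> ACCEPT
  (0,3)=0 (1,0)=1 (1,1)=0 -> step gives (1,2)='0' but target has '1' -> reject
  (0,3)=0 (1,0)=1 (1,1)=1 -> step gives (1,0)='1' but target has '0' -> reject
  (0,3)=1 (1,0)=0 (1,1)=0 -> step gives (0,4)='1' but target has '0' -> reject
  (0,3)=1 (1,0)=0 (1,1)=1 -> step gives (0,2)='1' but target has '0' -> reject
  (0,3)=1 (1,0)=1 (1,1)=0 -> step gives (0,4)='1' but target has '0' -> reject
  (0,3)=1 (1,0)=1 (1,1)=1 -> step gives (0,2)='1' but target has '0' -> reject
Unique solution: (0,3)=dead, (1,0)=dead, (1,1)=live.
Check: live-neighbor counts of every cell in the completed generation 0:
112120
223232
144632
132422
Applying B3/S23 to generation 0 with these counts gives:
000000
011110
000010
011010
which matches the target exactly.

Answer: 000001
010100
101010
001110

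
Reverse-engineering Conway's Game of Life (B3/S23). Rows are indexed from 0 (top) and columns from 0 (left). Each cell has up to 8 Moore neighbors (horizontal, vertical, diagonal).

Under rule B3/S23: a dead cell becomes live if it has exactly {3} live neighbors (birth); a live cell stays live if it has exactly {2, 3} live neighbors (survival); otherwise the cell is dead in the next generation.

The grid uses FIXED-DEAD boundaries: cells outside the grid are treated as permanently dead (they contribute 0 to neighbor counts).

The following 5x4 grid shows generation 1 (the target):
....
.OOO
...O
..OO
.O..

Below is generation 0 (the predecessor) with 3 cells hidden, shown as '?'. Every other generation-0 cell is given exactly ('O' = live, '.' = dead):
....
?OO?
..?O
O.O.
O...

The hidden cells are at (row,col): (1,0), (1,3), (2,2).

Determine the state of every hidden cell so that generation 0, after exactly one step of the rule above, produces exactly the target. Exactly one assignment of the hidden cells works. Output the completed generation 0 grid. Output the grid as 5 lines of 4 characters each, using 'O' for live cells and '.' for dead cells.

Answer: ....
.OO.
..OO
O.O.
O...

Derivation:
Hidden generation-0 cells (in order): (1,0), (1,3), (2,2).
A hidden cell only influences target cells in its own 3x3 neighborhood. Try each of the 2^3 = 8 assignments, step the completed generation 0 forward once under B3/S23, and compare with the target:
  (1,0)=. (1,3)=. (2,2)=. -> step gives (1,1)='.' but target has 'O' -> reject
  (1,0)=. (1,3)=. (2,2)=O -> step reproduces the target at every cell -> ACCEPT
  (1,0)=. (1,3)=O (2,2)=. -> step gives (0,2)='O' but target has '.' -> reject
  (1,0)=. (1,3)=O (2,2)=O -> step gives (0,2)='O' but target has '.' -> reject
  (1,0)=O (1,3)=. (2,2)=. -> step gives (0,1)='O' but target has '.' -> reject
  (1,0)=O (1,3)=. (2,2)=O -> step gives (0,1)='O' but target has '.' -> reject
  (1,0)=O (1,3)=O (2,2)=. -> step gives (0,1)='O' but target has '.' -> reject
  (1,0)=O (1,3)=O (2,2)=O -> step gives (0,1)='O' but target has '.' -> reject
Unique solution: (1,0)=dead, (1,3)=dead, (2,2)=live.
Check: live-neighbor counts of every cell in the completed generation 0:
1221
1233
2543
1423
1311
Applying B3/S23 to generation 0 with these counts gives:
....
.OOO
...O
..OO
.O..
which matches the target exactly.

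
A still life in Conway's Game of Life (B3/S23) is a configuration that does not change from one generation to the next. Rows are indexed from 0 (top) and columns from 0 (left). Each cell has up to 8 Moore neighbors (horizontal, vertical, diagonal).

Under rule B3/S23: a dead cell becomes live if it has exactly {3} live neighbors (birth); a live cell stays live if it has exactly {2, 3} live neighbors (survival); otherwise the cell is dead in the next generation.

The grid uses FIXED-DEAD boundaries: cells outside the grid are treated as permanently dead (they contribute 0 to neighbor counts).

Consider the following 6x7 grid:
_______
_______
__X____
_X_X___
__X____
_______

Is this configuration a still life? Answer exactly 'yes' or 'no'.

Compute generation 1 and compare to generation 0 (given above):
Generation 1:
_______
_______
__X____
_X_X___
__X____
_______
The grids are IDENTICAL -> still life.

Answer: yes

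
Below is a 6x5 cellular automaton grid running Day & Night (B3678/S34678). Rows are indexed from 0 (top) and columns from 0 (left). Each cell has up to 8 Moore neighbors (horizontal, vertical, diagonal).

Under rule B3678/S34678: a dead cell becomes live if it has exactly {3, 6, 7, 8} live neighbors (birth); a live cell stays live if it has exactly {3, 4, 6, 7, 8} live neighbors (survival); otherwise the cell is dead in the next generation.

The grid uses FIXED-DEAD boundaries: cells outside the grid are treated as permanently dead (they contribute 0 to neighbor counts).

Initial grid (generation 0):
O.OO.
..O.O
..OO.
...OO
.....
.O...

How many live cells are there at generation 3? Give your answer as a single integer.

Simulating step by step:
Generation 0 (given above): 10 live cells
Generation 1: 7 live cells
.O.O.
..OO.
..O..
..OO.
.....
.....
Generation 2: 5 live cells
.....
.OOO.
.OO..
.....
.....
.....
Generation 3: 6 live cells
..O..
.OO..
.OOO.
.....
.....
.....
Population at generation 3: 6

Answer: 6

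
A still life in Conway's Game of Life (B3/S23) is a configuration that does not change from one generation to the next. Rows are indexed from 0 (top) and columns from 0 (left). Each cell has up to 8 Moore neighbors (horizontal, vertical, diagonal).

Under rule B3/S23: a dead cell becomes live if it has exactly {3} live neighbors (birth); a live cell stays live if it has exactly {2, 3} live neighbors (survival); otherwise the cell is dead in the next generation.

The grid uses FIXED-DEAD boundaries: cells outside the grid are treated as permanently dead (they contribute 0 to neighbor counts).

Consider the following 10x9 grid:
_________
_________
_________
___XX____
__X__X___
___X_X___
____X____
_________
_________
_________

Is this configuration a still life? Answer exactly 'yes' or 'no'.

Answer: yes

Derivation:
Compute generation 1 and compare to generation 0 (given above):
Generation 1:
_________
_________
_________
___XX____
__X__X___
___X_X___
____X____
_________
_________
_________
The grids are IDENTICAL -> still life.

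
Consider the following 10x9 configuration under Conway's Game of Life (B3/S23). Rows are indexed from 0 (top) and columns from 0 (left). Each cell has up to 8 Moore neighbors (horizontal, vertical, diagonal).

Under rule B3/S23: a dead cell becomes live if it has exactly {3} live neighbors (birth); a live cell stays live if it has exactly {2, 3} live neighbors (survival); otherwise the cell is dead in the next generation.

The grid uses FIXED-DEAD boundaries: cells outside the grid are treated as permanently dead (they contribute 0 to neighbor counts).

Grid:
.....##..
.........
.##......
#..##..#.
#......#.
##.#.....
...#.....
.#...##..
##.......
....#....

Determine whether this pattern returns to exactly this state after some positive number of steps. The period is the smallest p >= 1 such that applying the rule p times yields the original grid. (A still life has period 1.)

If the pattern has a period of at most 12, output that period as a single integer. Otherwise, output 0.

Simulating and comparing each generation to the original:
Gen 0 (original, given above): 20 live cells
Gen 1: 22 live cells, differs from original
Gen 2: 11 live cells, differs from original
Gen 3: 12 live cells, differs from original
Gen 4: 12 live cells, differs from original
Gen 5: 14 live cells, differs from original
Gen 6: 14 live cells, differs from original
Gen 7: 16 live cells, differs from original
Gen 8: 19 live cells, differs from original
Gen 9: 20 live cells, differs from original
Gen 10: 22 live cells, differs from original
Gen 11: 26 live cells, differs from original
Gen 12: 27 live cells, differs from original
No period found within 12 steps.

Answer: 0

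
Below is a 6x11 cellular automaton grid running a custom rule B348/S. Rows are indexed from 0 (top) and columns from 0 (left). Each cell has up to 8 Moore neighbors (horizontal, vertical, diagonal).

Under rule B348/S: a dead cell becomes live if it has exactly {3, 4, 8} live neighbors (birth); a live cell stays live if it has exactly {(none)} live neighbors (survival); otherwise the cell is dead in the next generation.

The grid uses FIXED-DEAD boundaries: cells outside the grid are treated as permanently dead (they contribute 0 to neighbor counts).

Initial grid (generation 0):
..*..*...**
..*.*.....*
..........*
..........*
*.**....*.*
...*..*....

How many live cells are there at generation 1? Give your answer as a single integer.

Simulating step by step:
Generation 0 (given above): 16 live cells
Generation 1: 7 live cells
...*.......
...*.....*.
.........*.
.........*.
.........*.
..*........
Population at generation 1: 7

Answer: 7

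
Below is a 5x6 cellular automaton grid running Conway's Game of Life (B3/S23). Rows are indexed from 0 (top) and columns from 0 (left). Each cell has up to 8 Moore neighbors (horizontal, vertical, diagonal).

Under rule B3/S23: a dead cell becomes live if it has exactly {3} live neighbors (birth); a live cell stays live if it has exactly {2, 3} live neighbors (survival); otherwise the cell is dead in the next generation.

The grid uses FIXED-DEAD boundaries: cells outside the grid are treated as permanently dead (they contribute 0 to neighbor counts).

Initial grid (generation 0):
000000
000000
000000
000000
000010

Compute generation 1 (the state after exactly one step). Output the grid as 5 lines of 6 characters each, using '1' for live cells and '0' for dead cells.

Answer: 000000
000000
000000
000000
000000

Derivation:
Simulating step by step:
Generation 0 (given above): 1 live cells
Generation 1: 0 live cells
(generation 1 grid is the final answer)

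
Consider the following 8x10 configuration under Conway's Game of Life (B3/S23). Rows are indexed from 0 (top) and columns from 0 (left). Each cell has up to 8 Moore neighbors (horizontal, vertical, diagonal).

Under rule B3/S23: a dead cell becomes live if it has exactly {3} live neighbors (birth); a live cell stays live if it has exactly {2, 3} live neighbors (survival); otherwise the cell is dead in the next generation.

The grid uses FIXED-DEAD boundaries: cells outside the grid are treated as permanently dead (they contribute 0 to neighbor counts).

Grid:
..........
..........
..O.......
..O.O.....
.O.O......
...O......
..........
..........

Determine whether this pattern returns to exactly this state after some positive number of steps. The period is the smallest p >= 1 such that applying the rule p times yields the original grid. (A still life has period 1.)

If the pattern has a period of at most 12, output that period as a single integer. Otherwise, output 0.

Simulating and comparing each generation to the original:
Gen 0 (original, given above): 6 live cells
Gen 1: 6 live cells, differs from original
Gen 2: 6 live cells, MATCHES original -> period = 2

Answer: 2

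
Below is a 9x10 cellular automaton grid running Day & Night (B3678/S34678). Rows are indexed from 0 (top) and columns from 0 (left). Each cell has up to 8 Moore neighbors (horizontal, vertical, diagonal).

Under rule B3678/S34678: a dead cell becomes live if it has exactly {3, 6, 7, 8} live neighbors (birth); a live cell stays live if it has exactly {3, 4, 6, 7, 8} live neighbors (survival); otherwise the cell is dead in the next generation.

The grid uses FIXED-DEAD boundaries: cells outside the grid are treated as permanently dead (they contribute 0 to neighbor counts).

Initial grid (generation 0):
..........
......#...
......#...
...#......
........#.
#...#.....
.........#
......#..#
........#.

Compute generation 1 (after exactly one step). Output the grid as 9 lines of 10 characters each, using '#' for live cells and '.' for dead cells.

Simulating step by step:
Generation 0 (given above): 10 live cells
Generation 1: 1 live cells
(generation 1 grid is the final answer)

Answer: ..........
..........
..........
..........
..........
..........
..........
........#.
..........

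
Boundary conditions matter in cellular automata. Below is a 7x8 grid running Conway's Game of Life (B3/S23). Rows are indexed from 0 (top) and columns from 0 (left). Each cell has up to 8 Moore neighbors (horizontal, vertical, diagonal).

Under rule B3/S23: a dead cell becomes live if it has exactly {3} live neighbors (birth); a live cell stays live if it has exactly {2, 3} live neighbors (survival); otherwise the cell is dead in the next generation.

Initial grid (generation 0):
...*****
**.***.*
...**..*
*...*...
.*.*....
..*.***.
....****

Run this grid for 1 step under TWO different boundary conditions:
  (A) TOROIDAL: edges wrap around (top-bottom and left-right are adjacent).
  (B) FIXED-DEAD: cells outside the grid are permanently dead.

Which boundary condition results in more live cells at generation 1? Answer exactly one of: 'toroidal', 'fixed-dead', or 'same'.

Answer: fixed-dead

Derivation:
Under TOROIDAL boundary, generation 1:
..*.....
........
.**...**
*.*.*...
.***....
..*....*
........
Population = 13

Under FIXED-DEAD boundary, generation 1:
..**...*
.......*
***...*.
..*.*...
.***....
..*....*
...**..*
Population = 18

Comparison: toroidal=13, fixed-dead=18 -> fixed-dead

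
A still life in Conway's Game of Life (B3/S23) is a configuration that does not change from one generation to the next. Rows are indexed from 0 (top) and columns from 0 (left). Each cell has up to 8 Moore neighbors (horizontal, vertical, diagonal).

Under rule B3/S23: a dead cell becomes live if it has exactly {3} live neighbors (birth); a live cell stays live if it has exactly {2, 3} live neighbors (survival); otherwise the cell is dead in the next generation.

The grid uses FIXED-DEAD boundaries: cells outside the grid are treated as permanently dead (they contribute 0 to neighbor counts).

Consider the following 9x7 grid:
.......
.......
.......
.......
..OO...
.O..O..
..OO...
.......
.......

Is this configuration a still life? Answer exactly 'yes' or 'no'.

Compute generation 1 and compare to generation 0 (given above):
Generation 1:
.......
.......
.......
.......
..OO...
.O..O..
..OO...
.......
.......
The grids are IDENTICAL -> still life.

Answer: yes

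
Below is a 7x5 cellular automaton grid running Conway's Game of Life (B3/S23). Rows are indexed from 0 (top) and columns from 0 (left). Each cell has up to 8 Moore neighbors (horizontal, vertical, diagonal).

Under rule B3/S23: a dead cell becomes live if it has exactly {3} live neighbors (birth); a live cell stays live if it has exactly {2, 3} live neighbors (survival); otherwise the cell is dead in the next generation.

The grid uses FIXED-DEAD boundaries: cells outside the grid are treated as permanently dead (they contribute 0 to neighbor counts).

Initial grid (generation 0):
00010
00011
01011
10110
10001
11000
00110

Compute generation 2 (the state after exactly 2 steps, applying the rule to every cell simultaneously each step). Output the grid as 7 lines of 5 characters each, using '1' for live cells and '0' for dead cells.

Simulating step by step:
Generation 0 (given above): 15 live cells
Generation 1: 14 live cells
00011
00000
01000
10100
10110
11110
01100
Generation 2: 8 live cells
(generation 2 grid is the final answer)

Answer: 00000
00000
01000
10110
10000
10000
10010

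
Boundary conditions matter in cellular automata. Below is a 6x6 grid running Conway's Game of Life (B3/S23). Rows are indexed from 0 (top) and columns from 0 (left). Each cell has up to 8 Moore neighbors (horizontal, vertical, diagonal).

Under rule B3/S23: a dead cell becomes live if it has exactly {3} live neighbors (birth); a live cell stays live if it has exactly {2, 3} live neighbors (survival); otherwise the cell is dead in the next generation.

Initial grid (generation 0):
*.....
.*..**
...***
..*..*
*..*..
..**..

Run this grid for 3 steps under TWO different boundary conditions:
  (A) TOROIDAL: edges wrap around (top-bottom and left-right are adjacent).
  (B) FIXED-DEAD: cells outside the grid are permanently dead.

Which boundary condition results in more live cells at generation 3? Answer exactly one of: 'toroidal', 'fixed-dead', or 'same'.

Answer: toroidal

Derivation:
Under TOROIDAL boundary, generation 3:
*....*
..**..
.****.
***...
*...**
*...*.
Population = 16

Under FIXED-DEAD boundary, generation 3:
...*..
..*.*.
.*..*.
.*.*..
.*..*.
..***.
Population = 12

Comparison: toroidal=16, fixed-dead=12 -> toroidal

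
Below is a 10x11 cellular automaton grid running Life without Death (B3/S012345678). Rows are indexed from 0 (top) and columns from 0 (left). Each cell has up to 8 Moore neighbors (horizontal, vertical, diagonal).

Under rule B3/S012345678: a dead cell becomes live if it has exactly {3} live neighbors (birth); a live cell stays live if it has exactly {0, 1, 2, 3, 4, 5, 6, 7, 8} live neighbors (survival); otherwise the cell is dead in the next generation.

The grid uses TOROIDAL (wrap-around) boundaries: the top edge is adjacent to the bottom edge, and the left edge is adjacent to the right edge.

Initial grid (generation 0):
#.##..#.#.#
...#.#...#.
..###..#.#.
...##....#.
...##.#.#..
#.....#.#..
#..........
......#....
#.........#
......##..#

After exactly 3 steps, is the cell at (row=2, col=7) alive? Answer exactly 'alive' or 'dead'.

Simulating step by step:
Generation 0 (given above): 31 live cells
Generation 1: 47 live cells
#.#####.#.#
.#.#.###.#.
..####.#.##
...##..#.#.
...##.#.##.
#....##.#..
#......#...
#.....#...#
#.....##..#
.#....##..#
Generation 2: 61 live cells
#.#####.#.#
.#.#.###.#.
..####.#.##
...##..#.#.
...##.#.###
#...###.###
##...#.#...
##....#...#
##...###.##
.####.###.#
Generation 3: 71 live cells
#.#####.#.#
.#.#.###.#.
..####.#.##
...##..#.#.
#..##.#.###
##.####.###
##..##.##..
###...#.###
##.#####.##
.####.###.#

Cell (2,7) at generation 3: 1 -> alive

Answer: alive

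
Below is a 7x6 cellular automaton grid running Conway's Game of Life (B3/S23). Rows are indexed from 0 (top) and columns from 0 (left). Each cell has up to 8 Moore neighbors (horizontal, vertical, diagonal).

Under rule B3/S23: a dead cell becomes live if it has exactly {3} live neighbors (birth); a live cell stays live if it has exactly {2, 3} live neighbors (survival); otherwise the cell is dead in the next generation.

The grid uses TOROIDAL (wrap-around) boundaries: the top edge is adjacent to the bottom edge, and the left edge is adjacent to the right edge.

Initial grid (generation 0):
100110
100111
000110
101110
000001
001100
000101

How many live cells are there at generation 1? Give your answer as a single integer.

Simulating step by step:
Generation 0 (given above): 18 live cells
Generation 1: 12 live cells
101000
101000
110000
001000
010001
001100
000001
Population at generation 1: 12

Answer: 12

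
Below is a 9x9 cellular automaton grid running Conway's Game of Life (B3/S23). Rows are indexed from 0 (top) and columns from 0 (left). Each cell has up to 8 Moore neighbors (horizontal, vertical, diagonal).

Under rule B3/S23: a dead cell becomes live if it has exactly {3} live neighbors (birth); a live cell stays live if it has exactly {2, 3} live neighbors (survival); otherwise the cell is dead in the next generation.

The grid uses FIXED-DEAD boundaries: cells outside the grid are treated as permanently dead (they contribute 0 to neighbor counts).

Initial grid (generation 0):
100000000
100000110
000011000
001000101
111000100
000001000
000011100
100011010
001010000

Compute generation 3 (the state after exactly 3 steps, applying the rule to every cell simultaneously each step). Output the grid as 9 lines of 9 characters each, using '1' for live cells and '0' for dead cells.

Answer: 000000000
000011100
001000010
011000011
100000010
011011100
000001000
000000000
000000000

Derivation:
Simulating step by step:
Generation 0 (given above): 23 live cells
Generation 1: 17 live cells
000000000
000001100
000001000
001100110
011001110
010010000
000000000
000000000
000111000
Generation 2: 20 live cells
000000000
000001100
000011010
011110010
010011010
011001100
000000000
000010000
000010000
Generation 3: 17 live cells
(generation 3 grid is the final answer)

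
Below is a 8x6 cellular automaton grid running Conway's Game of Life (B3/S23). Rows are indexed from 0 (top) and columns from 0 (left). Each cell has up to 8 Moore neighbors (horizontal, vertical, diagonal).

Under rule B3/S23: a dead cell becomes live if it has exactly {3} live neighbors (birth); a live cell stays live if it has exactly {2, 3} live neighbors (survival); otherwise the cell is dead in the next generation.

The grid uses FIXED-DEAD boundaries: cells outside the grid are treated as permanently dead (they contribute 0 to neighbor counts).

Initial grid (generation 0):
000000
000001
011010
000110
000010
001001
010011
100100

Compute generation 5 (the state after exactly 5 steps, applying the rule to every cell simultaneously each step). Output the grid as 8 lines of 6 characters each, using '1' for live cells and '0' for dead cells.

Simulating step by step:
Generation 0 (given above): 14 live cells
Generation 1: 16 live cells
000000
000000
001011
001011
000011
000101
011111
000010
Generation 2: 7 live cells
000000
000000
000011
000000
000000
000000
001001
001011
Generation 3: 6 live cells
000000
000000
000000
000000
000000
000000
000111
000111
Generation 4: 5 live cells
000000
000000
000000
000000
000000
000010
000101
000101
Generation 5: 3 live cells
(generation 5 grid is the final answer)

Answer: 000000
000000
000000
000000
000000
000010
000101
000000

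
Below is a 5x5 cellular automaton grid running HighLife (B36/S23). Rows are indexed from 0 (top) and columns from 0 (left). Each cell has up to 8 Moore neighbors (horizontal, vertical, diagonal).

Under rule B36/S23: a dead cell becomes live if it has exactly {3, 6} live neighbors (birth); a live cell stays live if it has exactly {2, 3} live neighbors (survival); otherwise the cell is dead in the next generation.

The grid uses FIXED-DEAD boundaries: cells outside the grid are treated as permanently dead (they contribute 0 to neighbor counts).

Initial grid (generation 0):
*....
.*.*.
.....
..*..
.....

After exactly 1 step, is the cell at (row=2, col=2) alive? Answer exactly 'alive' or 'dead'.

Simulating step by step:
Generation 0 (given above): 4 live cells
Generation 1: 1 live cells
.....
.....
..*..
.....
.....

Cell (2,2) at generation 1: 1 -> alive

Answer: alive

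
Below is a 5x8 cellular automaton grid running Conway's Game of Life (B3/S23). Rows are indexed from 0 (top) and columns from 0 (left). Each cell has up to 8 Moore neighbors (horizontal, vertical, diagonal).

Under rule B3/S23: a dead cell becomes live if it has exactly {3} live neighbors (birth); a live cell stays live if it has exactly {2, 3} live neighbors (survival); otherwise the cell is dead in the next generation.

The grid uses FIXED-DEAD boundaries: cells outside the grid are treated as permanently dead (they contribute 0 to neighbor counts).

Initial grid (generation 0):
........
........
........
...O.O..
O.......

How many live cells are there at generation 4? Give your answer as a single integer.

Simulating step by step:
Generation 0 (given above): 3 live cells
Generation 1: 0 live cells
........
........
........
........
........
Generation 2: 0 live cells
........
........
........
........
........
Generation 3: 0 live cells
........
........
........
........
........
Generation 4: 0 live cells
........
........
........
........
........
Population at generation 4: 0

Answer: 0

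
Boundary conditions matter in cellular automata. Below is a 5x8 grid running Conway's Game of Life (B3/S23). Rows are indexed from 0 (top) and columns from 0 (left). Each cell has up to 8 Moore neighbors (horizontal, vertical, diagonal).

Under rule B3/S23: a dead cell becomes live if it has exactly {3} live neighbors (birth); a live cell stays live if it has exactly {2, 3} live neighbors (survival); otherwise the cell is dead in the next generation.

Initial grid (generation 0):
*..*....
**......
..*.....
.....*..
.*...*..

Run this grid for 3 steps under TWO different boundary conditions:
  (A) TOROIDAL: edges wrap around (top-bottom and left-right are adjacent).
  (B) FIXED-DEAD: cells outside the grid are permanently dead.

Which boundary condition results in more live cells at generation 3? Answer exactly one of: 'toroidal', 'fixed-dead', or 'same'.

Answer: same

Derivation:
Under TOROIDAL boundary, generation 3:
..**....
*......*
*.*.....
.*......
........
Population = 7

Under FIXED-DEAD boundary, generation 3:
.*......
*.**....
.**.....
.*......
........
Population = 7

Comparison: toroidal=7, fixed-dead=7 -> same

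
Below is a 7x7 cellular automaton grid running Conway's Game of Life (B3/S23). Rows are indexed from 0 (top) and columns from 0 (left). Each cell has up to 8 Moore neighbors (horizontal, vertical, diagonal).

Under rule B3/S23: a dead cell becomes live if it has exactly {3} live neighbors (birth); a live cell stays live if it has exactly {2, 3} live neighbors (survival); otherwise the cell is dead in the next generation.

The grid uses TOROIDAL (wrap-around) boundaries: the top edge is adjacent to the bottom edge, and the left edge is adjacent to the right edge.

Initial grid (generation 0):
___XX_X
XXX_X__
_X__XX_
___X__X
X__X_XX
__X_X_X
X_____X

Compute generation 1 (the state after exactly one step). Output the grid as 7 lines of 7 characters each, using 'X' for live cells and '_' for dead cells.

Answer: __XXX_X
XXX___X
_X__XXX
__XX___
X_XX___
_X_XX__
X___X_X

Derivation:
Simulating step by step:
Generation 0 (given above): 21 live cells
Generation 1: 23 live cells
(generation 1 grid is the final answer)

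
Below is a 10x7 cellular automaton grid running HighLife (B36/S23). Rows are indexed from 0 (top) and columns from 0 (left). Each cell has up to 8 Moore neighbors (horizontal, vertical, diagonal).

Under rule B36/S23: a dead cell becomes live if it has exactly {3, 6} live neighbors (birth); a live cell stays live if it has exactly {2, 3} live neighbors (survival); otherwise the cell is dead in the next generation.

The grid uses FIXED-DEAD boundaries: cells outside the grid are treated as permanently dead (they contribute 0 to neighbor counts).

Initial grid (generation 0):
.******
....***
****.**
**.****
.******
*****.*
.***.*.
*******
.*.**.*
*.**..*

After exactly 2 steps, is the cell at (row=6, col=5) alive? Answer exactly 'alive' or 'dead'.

Answer: alive

Derivation:
Simulating step by step:
Generation 0 (given above): 52 live cells
Generation 1: 19 live cells
..**..*
*.**...
*......
.......
.......
*....**
.......
*.....*
.....**
.*****.
Generation 2: 19 live cells
.***...
..**...
.*.....
.......
.......
.......
.....**
.....**
.***..*
..*****

Cell (6,5) at generation 2: 1 -> alive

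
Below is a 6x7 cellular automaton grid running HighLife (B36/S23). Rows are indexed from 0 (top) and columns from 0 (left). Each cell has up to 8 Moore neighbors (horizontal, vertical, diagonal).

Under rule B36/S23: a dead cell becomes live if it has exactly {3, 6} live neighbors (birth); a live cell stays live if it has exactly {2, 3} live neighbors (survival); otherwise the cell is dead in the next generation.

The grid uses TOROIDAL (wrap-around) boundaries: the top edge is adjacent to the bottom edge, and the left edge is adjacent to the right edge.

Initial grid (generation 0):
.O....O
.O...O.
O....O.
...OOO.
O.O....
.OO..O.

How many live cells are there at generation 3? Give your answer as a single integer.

Answer: 20

Derivation:
Simulating step by step:
Generation 0 (given above): 14 live cells
Generation 1: 15 live cells
.O...OO
.O...O.
.....O.
.O.OOO.
..O..OO
..O...O
Generation 2: 18 live cells
.OO..OO
O...OO.
..O..OO
..OO...
OOO...O
.OO....
Generation 3: 20 live cells
..OOOOO
O.OOO.O
.OO..OO
...O.O.
O......
O..O.O.
Population at generation 3: 20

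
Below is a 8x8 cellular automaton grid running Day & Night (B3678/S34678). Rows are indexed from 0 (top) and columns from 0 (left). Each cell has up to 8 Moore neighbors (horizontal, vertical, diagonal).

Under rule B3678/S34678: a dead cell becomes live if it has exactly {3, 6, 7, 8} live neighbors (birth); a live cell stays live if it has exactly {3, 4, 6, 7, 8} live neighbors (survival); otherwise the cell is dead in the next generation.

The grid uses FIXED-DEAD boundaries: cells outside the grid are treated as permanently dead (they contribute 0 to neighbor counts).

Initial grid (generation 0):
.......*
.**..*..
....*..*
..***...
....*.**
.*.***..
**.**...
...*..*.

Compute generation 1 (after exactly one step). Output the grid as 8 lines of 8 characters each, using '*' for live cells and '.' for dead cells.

Answer: ........
......*.
.*..**..
...**.**
...*....
*..*.**.
...*....
..*.*...

Derivation:
Simulating step by step:
Generation 0 (given above): 22 live cells
Generation 1: 16 live cells
(generation 1 grid is the final answer)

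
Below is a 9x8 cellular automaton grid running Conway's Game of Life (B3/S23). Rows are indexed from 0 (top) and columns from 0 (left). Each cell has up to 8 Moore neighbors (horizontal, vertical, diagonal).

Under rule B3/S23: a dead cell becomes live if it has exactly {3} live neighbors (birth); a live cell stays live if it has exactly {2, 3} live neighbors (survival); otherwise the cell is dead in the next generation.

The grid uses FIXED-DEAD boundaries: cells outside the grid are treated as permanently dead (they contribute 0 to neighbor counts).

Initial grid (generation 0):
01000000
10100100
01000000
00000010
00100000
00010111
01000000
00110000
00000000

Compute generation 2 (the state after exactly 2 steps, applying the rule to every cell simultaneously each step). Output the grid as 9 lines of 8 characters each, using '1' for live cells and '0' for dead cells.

Answer: 01000000
10100000
01000000
00000000
00000010
00011011
00110100
00010000
00000000

Derivation:
Simulating step by step:
Generation 0 (given above): 14 live cells
Generation 1: 12 live cells
01000000
10100000
01000000
00000000
00000101
00100010
00011010
00100000
00000000
Generation 2: 13 live cells
(generation 2 grid is the final answer)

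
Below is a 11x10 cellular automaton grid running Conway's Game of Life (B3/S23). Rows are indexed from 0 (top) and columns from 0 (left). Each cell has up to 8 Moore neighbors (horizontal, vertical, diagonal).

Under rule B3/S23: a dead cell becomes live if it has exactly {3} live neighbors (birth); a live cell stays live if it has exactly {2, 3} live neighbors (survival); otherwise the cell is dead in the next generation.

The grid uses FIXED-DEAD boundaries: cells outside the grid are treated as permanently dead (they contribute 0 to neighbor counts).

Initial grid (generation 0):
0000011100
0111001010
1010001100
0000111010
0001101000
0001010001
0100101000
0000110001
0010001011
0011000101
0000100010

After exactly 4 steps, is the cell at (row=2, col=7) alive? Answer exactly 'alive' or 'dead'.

Answer: alive

Derivation:
Simulating step by step:
Generation 0 (given above): 38 live cells
Generation 1: 38 live cells
0010011100
0111000010
0010100010
0000100000
0001001100
0011001000
0001001000
0001101111
0010111101
0011000101
0001000010
Generation 2: 40 live cells
0111001100
0100111010
0110100000
0000110100
0011111100
0011111000
0000001010
0010000001
0010000001
0010010101
0011000010
Generation 3: 33 live cells
0111101100
1000101000
0110000100
0100000100
0010000100
0010000000
0010101100
0000000011
0111000001
0110000001
0011000010
Generation 4: 39 live cells
0111101100
1000101000
1110001100
0100001110
0110000000
0110001100
0001000110
0100000111
0101000001
0000000011
0111000000

Cell (2,7) at generation 4: 1 -> alive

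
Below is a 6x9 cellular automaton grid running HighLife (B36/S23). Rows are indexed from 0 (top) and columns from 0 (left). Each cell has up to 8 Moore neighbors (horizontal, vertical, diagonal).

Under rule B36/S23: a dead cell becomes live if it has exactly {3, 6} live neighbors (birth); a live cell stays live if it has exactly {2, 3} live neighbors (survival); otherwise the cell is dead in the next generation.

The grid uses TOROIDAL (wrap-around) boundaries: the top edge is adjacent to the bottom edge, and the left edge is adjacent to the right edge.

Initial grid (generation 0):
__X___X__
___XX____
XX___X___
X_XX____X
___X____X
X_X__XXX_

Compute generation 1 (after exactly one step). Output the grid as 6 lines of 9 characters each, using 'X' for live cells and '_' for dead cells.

Answer: _XX_X_XX_
_XXXXX___
XX______X
__XXX___X
___XX_X__
_XXX_XXXX

Derivation:
Simulating step by step:
Generation 0 (given above): 18 live cells
Generation 1: 27 live cells
(generation 1 grid is the final answer)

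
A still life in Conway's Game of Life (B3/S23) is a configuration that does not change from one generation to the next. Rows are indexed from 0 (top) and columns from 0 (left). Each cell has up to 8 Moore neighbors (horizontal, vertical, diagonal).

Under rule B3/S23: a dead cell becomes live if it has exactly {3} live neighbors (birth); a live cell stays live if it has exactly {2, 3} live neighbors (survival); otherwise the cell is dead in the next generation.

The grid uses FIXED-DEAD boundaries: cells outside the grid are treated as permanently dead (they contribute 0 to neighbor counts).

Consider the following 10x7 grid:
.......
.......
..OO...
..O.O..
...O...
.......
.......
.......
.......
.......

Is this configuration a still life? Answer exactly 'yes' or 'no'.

Answer: yes

Derivation:
Compute generation 1 and compare to generation 0 (given above):
Generation 1:
.......
.......
..OO...
..O.O..
...O...
.......
.......
.......
.......
.......
The grids are IDENTICAL -> still life.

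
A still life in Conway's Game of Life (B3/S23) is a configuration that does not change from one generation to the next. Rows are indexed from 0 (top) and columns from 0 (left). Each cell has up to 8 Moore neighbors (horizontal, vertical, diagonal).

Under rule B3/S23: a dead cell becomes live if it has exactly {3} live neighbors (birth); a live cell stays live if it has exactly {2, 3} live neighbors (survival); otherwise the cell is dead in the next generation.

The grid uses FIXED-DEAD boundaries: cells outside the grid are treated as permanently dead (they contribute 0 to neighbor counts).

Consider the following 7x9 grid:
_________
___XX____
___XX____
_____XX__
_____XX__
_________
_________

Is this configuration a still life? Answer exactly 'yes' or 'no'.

Compute generation 1 and compare to generation 0 (given above):
Generation 1:
_________
___XX____
___X_____
______X__
_____XX__
_________
_________
Cell (2,4) differs: gen0=1 vs gen1=0 -> NOT a still life.

Answer: no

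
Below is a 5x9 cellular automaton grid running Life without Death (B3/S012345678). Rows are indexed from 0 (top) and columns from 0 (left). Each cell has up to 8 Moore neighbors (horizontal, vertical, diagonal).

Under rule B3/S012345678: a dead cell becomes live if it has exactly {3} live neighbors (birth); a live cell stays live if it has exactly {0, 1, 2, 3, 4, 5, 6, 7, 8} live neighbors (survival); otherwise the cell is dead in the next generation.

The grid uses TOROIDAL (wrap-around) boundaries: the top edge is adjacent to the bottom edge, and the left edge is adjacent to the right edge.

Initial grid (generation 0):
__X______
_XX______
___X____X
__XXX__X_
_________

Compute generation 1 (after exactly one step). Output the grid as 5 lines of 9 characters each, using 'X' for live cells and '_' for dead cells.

Answer: _XX______
_XXX_____
_X_XX___X
__XXX__X_
__X______

Derivation:
Simulating step by step:
Generation 0 (given above): 9 live cells
Generation 1: 14 live cells
(generation 1 grid is the final answer)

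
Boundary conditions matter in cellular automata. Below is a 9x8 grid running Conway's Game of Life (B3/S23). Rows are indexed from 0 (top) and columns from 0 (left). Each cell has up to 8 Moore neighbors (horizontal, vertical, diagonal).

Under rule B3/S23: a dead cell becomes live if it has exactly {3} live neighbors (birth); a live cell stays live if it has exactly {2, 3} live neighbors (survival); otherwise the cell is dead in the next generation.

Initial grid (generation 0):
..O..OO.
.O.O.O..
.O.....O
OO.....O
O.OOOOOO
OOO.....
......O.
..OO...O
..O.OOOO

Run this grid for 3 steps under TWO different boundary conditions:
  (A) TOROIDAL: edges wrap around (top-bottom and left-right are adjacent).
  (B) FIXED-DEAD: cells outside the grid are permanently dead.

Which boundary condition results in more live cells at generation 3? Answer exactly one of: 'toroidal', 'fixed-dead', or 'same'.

Under TOROIDAL boundary, generation 3:
....O..O
O.OO....
OO.OO.OO
O......O
O.....O.
O.O...O.
.....O..
........
O..OO...
Population = 22

Under FIXED-DEAD boundary, generation 3:
....OO..
O.......
O.......
O.....OO
.O....OO
..O.....
.OO.....
.OOO.O.O
...O.OOO
Population = 22

Comparison: toroidal=22, fixed-dead=22 -> same

Answer: same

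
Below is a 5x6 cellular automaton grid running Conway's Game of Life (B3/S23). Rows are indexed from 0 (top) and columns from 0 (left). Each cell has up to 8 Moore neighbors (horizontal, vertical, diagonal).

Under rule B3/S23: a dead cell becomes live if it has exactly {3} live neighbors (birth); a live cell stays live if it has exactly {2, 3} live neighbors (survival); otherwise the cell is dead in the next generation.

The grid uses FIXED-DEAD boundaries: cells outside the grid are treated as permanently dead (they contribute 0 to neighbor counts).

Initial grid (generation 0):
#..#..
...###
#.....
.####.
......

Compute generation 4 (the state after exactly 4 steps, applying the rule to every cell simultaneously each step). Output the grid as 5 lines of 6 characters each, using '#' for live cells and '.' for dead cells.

Simulating step by step:
Generation 0 (given above): 10 live cells
Generation 1: 10 live cells
...#..
...##.
.#...#
.###..
..##..
Generation 2: 11 live cells
...##.
..###.
.#....
.#.##.
.#.#..
Generation 3: 11 live cells
..#.#.
..#.#.
.#....
##.##.
...##.
Generation 4: 12 live cells
(generation 4 grid is the final answer)

Answer: ......
.##...
##..#.
##.##.
..###.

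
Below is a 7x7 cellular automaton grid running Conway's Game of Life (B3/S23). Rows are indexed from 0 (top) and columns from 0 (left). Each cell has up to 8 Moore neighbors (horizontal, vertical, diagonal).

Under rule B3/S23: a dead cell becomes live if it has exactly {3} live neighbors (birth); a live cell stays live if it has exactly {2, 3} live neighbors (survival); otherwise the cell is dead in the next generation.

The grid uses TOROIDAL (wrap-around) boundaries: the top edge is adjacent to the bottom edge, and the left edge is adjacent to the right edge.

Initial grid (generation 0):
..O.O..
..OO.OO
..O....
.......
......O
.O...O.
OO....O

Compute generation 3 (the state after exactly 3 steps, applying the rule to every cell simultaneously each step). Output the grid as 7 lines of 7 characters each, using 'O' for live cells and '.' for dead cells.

Answer: OOO....
.O...O.
.OOOOO.
..OO...
.......
OOO..O.
O.O...O

Derivation:
Simulating step by step:
Generation 0 (given above): 13 live cells
Generation 1: 15 live cells
..O.O..
.OO.OO.
..OO...
.......
.......
.O...O.
OOO..OO
Generation 2: 17 live cells
....O..
.O..OO.
.OOOO..
.......
.......
.OO..O.
O.OOOOO
Generation 3: 19 live cells
(generation 3 grid is the final answer)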